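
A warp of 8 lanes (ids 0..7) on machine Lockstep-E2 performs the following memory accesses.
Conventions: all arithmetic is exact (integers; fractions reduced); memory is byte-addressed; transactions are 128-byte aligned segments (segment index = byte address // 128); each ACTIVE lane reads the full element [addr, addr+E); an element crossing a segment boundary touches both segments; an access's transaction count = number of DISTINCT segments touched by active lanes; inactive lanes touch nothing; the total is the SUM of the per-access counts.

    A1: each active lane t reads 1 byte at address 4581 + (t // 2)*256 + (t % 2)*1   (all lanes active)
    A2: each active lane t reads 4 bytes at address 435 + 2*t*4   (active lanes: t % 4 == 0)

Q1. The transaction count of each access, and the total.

A1: 4 transactions
A2: 1 transaction

Answer: 4,1; total 5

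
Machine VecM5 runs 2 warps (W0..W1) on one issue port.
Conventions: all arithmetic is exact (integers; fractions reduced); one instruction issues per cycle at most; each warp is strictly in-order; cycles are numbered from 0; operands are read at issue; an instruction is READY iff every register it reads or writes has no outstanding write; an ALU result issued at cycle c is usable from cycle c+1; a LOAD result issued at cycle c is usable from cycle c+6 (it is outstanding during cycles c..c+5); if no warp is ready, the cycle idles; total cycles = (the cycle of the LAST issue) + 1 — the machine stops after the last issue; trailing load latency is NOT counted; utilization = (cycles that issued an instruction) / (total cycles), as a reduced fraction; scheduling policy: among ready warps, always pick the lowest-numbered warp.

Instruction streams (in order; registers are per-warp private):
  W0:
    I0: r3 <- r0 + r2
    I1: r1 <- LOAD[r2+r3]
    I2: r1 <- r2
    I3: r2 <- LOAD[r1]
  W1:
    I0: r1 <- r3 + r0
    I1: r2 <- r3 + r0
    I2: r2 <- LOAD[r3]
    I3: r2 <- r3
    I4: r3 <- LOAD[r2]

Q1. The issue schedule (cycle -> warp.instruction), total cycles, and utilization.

cycle 0: W0.I0
cycle 1: W0.I1
cycle 2: W1.I0
cycle 3: W1.I1
cycle 4: W1.I2
cycle 5: idle
cycle 6: idle
cycle 7: W0.I2
cycle 8: W0.I3
cycle 9: idle
cycle 10: W1.I3
cycle 11: W1.I4

Answer: 12 cycles, utilization 3/4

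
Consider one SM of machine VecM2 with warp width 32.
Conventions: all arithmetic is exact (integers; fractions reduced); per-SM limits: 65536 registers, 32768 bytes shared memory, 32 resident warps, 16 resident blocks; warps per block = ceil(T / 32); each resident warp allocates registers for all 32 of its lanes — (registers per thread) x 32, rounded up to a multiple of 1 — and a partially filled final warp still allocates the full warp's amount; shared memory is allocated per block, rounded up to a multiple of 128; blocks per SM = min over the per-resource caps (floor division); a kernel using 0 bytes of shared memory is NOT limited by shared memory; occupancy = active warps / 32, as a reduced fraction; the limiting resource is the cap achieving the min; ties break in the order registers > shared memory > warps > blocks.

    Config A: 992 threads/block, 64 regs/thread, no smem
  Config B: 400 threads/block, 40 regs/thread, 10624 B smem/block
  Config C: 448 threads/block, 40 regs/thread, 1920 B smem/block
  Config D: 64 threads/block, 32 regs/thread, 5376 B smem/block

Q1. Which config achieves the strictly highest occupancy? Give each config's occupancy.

occupancies: A 31/32, B 13/16, C 7/8, D 3/8

Answer: A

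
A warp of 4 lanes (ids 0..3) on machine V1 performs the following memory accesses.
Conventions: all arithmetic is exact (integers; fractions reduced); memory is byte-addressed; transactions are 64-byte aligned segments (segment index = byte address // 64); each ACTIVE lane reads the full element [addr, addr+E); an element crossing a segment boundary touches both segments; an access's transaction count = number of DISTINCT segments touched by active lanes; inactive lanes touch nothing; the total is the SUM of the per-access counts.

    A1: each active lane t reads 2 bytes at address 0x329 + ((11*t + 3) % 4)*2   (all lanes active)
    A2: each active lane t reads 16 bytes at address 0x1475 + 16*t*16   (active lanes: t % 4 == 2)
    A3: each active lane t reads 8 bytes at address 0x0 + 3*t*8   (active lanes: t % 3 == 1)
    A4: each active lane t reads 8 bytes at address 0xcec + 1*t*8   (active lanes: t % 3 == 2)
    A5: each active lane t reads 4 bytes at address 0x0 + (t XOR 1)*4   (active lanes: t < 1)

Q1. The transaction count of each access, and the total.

A1: 1 transaction
A2: 2 transactions
A3: 1 transaction
A4: 2 transactions
A5: 1 transaction

Answer: 1,2,1,2,1; total 7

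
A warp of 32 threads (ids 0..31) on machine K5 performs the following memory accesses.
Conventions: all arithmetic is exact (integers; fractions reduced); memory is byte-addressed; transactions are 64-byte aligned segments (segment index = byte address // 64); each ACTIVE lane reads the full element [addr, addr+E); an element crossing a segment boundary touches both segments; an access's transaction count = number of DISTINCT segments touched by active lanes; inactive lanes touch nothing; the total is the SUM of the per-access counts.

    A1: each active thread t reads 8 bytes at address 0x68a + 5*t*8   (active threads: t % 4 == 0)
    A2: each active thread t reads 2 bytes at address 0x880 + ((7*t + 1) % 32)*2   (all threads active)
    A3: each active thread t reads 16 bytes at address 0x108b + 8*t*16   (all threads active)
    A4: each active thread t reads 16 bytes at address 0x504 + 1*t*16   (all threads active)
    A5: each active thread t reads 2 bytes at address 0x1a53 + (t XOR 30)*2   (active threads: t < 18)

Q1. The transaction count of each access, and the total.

A1: 8 transactions
A2: 1 transaction
A3: 32 transactions
A4: 9 transactions
A5: 2 transactions

Answer: 8,1,32,9,2; total 52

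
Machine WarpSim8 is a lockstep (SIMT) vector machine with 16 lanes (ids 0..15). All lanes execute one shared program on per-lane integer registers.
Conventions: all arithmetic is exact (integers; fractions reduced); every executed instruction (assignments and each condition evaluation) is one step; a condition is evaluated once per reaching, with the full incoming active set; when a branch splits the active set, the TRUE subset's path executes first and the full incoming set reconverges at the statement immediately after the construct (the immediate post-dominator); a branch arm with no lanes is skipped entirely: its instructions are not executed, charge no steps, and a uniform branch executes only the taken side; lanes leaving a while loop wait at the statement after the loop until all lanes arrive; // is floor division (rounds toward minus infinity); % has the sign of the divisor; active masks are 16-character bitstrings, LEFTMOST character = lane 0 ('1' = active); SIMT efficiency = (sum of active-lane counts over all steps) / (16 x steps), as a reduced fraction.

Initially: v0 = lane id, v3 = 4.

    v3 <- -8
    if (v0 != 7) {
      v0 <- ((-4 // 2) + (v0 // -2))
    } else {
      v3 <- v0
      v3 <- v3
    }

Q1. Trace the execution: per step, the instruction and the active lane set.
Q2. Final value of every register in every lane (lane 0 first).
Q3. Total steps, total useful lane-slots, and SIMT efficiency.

step 0: v3 <- -8                     1111111111111111
step 1: eval (v0 != 7)               1111111111111111
step 2: v0 <- ((-4 // 2) + (v0 // -2)) 1111111011111111
step 3: v3 <- v0                     0000000100000000
step 4: v3 <- v3                     0000000100000000

Answer: 5 steps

v0: -2,-3,-3,-4,-4,-5,-5,7,-6,-7,-7,-8,-8,-9,-9,-10
v3: -8,-8,-8,-8,-8,-8,-8,7,-8,-8,-8,-8,-8,-8,-8,-8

steps = 5; useful = 49; efficiency = 49/80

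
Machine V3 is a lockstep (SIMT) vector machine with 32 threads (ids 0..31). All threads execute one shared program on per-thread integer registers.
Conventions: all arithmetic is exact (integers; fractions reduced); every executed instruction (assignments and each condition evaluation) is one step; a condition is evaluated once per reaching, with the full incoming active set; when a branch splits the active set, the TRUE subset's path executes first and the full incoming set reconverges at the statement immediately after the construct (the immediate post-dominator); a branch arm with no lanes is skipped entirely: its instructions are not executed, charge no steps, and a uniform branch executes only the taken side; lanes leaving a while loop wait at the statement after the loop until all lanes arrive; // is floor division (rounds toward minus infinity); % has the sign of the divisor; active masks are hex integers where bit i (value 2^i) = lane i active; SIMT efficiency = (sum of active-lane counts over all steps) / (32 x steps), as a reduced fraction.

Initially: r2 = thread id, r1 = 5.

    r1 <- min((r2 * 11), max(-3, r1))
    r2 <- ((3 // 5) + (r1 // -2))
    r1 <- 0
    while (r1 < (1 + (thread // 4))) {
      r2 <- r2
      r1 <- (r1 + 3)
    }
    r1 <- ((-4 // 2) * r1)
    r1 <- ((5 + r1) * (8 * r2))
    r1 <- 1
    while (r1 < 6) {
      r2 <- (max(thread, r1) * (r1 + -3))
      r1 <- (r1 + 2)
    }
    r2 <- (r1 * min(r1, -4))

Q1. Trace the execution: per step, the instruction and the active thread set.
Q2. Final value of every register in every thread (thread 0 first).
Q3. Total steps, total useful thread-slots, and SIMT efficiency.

step 0: r1 <- min((r2 * 11), max(-3, r1)) 0xffffffff
step 1: r2 <- ((3 // 5) + (r1 // -2)) 0xffffffff
step 2: r1 <- 0                      0xffffffff
step 3: eval (r1 < (1 + (thread // 4))) 0xffffffff
step 4: r2 <- r2                     0xffffffff
step 5: r1 <- (r1 + 3)               0xffffffff
step 6: eval (r1 < (1 + (thread // 4))) 0xffffffff
step 7: r2 <- r2                     0xfffff000
step 8: r1 <- (r1 + 3)               0xfffff000
step 9: eval (r1 < (1 + (thread // 4))) 0xfffff000
step 10: r2 <- r2                     0xff000000
step 11: r1 <- (r1 + 3)               0xff000000
step 12: eval (r1 < (1 + (thread // 4))) 0xff000000
step 13: r1 <- ((-4 // 2) * r1)       0xffffffff
step 14: r1 <- ((5 + r1) * (8 * r2))  0xffffffff
step 15: r1 <- 1                      0xffffffff
step 16: eval (r1 < 6)                0xffffffff
step 17: r2 <- (max(thread, r1) * (r1 + -3)) 0xffffffff
step 18: r1 <- (r1 + 2)               0xffffffff
step 19: eval (r1 < 6)                0xffffffff
step 20: r2 <- (max(thread, r1) * (r1 + -3)) 0xffffffff
step 21: r1 <- (r1 + 2)               0xffffffff
step 22: eval (r1 < 6)                0xffffffff
step 23: r2 <- (max(thread, r1) * (r1 + -3)) 0xffffffff
step 24: r1 <- (r1 + 2)               0xffffffff
step 25: eval (r1 < 6)                0xffffffff
step 26: r2 <- (r1 * min(r1, -4))     0xffffffff

Answer: 27 steps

r2: -28,-28,-28,-28,-28,-28,-28,-28,-28,-28,-28,-28,-28,-28,-28,-28,-28,-28,-28,-28,-28,-28,-28,-28,-28,-28,-28,-28,-28,-28,-28,-28
r1: 7,7,7,7,7,7,7,7,7,7,7,7,7,7,7,7,7,7,7,7,7,7,7,7,7,7,7,7,7,7,7,7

steps = 27; useful = 756; efficiency = 756/864 = 7/8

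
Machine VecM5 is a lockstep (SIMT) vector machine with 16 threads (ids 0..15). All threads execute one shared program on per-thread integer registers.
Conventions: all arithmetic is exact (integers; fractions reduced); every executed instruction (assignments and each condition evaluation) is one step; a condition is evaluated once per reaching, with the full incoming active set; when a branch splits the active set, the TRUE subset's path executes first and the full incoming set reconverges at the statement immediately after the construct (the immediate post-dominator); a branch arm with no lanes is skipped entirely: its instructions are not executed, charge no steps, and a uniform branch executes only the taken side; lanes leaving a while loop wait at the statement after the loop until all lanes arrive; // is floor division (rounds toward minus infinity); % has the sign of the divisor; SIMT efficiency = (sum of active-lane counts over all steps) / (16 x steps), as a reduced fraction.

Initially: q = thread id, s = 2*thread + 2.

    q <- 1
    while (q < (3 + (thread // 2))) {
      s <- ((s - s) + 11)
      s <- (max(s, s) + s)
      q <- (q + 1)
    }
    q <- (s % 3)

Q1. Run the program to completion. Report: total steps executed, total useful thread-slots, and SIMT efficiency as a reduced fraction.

Answer: 39 steps, 400 useful, 25/39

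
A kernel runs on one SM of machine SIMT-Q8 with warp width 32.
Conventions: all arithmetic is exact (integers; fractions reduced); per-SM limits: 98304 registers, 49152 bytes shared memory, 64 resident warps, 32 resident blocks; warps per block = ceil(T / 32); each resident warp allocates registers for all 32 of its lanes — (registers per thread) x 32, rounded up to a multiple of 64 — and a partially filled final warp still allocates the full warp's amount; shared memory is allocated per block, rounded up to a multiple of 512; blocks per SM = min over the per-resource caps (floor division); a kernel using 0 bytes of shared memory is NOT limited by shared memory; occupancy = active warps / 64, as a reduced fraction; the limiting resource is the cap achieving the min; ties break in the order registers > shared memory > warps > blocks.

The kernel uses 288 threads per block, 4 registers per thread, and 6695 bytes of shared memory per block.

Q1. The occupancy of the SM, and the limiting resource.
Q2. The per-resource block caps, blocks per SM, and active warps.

Answer: occupancy 27/32, limited by shared memory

registers: 85 blocks
shared memory: 6 blocks
warps: 7 blocks
blocks: 32 blocks

Answer: 6 blocks, 54 active warps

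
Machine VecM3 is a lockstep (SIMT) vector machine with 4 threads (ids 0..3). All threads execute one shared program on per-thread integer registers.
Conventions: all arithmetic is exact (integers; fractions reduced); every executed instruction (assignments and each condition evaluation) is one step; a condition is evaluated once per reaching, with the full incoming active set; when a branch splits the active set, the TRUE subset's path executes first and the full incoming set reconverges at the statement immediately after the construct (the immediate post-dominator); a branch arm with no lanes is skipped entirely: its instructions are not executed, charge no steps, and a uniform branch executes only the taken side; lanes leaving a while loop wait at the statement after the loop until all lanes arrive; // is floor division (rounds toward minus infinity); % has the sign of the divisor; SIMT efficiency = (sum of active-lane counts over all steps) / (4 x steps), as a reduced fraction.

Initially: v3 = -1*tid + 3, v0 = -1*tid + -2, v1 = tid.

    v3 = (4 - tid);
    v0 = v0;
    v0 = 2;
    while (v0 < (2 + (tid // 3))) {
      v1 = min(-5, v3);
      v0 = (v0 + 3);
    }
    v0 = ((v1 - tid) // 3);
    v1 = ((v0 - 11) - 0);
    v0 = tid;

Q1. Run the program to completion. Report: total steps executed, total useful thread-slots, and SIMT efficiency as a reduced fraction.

Answer: 10 steps, 31 useful, 31/40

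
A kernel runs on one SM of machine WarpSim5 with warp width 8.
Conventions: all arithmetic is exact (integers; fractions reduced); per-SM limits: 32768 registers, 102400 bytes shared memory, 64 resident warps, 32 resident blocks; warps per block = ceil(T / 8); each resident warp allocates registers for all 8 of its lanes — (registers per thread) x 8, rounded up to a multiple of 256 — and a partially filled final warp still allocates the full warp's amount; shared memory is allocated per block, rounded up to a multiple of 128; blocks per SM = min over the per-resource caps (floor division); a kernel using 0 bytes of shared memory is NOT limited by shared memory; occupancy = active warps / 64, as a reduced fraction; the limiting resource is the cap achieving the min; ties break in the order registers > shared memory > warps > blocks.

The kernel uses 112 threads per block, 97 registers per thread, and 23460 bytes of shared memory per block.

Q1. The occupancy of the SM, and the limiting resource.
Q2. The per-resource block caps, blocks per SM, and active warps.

Answer: occupancy 7/16, limited by registers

registers: 2 blocks
shared memory: 4 blocks
warps: 4 blocks
blocks: 32 blocks

Answer: 2 blocks, 28 active warps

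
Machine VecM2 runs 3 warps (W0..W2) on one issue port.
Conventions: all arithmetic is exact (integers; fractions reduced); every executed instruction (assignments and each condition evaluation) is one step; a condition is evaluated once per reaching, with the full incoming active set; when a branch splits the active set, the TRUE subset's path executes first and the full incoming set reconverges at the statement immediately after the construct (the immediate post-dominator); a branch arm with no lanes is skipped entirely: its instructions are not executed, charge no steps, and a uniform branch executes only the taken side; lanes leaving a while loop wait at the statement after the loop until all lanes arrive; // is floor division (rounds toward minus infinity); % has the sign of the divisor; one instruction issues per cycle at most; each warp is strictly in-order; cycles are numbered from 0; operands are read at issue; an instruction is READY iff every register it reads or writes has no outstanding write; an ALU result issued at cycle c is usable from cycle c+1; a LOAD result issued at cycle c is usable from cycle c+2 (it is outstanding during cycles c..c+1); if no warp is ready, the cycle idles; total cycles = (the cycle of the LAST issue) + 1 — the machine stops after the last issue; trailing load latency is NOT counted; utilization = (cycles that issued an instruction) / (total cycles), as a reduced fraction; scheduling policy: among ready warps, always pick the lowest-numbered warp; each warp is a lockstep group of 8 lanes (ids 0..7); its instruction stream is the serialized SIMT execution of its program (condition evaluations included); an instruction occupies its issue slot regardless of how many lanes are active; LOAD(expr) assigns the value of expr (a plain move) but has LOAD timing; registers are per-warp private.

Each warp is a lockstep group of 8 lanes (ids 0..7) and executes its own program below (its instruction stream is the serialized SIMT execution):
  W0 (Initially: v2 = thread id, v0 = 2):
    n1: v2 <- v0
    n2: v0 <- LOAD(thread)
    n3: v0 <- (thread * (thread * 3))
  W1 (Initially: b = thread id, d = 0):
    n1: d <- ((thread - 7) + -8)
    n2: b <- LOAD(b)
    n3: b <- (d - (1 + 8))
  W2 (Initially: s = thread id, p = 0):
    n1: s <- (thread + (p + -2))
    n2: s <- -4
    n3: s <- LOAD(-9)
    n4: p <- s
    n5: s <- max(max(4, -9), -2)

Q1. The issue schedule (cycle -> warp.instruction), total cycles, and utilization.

cycle 0: W0.I0
cycle 1: W0.I1
cycle 2: W1.I0
cycle 3: W0.I2
cycle 4: W1.I1
cycle 5: W2.I0
cycle 6: W1.I2
cycle 7: W2.I1
cycle 8: W2.I2
cycle 9: idle
cycle 10: W2.I3
cycle 11: W2.I4

Answer: 12 cycles, utilization 11/12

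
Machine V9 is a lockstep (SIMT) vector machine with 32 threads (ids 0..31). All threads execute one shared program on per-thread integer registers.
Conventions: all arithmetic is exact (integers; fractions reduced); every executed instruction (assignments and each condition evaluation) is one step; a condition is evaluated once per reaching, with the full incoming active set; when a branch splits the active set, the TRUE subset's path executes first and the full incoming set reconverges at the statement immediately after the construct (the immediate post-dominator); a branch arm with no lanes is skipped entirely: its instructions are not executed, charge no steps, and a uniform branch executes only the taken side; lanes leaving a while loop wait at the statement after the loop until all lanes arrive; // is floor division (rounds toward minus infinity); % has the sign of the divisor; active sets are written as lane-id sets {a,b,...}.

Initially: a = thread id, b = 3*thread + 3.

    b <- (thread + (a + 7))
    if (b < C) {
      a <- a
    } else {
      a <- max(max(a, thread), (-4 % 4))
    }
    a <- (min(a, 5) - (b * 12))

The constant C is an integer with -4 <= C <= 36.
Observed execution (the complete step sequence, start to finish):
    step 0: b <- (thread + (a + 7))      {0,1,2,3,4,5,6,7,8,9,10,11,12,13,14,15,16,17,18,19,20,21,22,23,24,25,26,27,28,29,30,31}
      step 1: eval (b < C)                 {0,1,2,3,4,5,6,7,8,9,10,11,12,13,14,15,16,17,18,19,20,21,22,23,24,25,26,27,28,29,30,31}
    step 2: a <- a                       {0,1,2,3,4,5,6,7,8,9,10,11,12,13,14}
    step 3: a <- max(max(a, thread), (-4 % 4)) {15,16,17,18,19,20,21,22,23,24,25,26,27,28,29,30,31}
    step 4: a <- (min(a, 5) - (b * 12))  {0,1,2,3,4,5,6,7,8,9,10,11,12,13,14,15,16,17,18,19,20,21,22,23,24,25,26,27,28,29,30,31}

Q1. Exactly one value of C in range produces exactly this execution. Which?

Answer: C = 36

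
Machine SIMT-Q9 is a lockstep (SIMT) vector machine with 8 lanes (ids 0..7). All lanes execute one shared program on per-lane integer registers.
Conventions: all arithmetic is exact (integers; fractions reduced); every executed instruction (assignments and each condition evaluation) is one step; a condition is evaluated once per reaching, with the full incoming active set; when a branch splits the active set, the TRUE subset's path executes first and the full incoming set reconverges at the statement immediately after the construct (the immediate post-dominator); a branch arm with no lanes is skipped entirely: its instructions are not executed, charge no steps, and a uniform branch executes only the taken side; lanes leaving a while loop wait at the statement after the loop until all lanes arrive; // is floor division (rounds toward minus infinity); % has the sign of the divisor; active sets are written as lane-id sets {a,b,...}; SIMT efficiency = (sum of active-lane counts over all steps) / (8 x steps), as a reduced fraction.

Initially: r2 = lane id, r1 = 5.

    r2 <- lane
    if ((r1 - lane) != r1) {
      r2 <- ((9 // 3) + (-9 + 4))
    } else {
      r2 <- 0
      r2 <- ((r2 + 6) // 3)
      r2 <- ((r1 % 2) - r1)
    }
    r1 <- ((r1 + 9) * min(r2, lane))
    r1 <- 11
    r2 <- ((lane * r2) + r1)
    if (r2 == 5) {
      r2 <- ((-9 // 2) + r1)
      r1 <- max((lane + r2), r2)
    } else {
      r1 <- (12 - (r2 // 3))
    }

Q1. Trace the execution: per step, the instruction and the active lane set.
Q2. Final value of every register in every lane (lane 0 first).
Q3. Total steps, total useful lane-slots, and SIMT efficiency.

step 0: r2 <- lane                   {0,1,2,3,4,5,6,7}
step 1: eval ((r1 - lane) != r1)     {0,1,2,3,4,5,6,7}
step 2: r2 <- ((9 // 3) + (-9 + 4))  {1,2,3,4,5,6,7}
step 3: r2 <- 0                      {0}
step 4: r2 <- ((r2 + 6) // 3)        {0}
step 5: r2 <- ((r1 % 2) - r1)        {0}
step 6: r1 <- ((r1 + 9) * min(r2, lane)) {0,1,2,3,4,5,6,7}
step 7: r1 <- 11                     {0,1,2,3,4,5,6,7}
step 8: r2 <- ((lane * r2) + r1)     {0,1,2,3,4,5,6,7}
step 9: eval (r2 == 5)               {0,1,2,3,4,5,6,7}
step 10: r2 <- ((-9 // 2) + r1)       {3}
step 11: r1 <- max((lane + r2), r2)   {3}
step 12: r1 <- (12 - (r2 // 3))       {0,1,2,4,5,6,7}

Answer: 13 steps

r2: 11,9,7,6,3,1,-1,-3
r1: 9,9,10,9,11,12,13,13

steps = 13; useful = 67; efficiency = 67/104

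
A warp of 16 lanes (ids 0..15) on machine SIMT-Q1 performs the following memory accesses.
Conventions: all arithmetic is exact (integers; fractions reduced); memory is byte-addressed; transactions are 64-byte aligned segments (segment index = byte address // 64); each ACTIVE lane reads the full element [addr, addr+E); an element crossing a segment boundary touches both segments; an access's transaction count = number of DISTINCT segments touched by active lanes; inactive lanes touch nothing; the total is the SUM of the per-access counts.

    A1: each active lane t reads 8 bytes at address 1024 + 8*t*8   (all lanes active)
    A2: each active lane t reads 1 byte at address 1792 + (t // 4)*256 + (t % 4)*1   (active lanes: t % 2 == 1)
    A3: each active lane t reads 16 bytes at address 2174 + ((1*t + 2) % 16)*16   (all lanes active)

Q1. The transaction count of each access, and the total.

A1: 16 transactions
A2: 4 transactions
A3: 5 transactions

Answer: 16,4,5; total 25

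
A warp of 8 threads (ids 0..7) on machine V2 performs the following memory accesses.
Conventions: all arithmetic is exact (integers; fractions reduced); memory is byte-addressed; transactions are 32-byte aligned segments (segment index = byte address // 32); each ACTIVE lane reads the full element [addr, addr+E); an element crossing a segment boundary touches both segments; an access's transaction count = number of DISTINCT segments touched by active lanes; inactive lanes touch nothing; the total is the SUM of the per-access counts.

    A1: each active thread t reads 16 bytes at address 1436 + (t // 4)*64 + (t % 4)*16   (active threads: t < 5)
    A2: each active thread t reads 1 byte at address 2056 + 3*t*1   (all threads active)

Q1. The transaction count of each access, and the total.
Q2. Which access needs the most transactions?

A1: 4 transactions
A2: 1 transaction

Answer: 4,1; total 5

Answer: A1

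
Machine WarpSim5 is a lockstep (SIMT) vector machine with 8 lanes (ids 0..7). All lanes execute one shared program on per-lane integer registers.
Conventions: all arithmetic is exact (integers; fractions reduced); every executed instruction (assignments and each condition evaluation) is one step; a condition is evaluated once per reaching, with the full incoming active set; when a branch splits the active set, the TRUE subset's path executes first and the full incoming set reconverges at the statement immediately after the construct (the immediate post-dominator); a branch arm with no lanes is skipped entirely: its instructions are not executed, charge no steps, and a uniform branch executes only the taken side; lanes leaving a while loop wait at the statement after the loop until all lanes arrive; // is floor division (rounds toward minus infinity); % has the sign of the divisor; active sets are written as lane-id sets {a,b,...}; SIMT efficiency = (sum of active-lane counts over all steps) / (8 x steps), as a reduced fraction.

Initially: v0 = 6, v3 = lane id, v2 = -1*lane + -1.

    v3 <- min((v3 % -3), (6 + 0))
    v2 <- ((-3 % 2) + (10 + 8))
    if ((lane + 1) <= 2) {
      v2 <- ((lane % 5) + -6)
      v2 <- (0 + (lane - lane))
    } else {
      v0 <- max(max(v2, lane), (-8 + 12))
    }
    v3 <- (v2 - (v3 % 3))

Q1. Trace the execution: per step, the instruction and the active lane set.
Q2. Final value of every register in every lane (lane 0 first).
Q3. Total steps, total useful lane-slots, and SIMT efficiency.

step 0: v3 <- min((v3 % -3), (6 + 0)) {0,1,2,3,4,5,6,7}
step 1: v2 <- ((-3 % 2) + (10 + 8))  {0,1,2,3,4,5,6,7}
step 2: eval ((lane + 1) <= 2)       {0,1,2,3,4,5,6,7}
step 3: v2 <- ((lane % 5) + -6)      {0,1}
step 4: v2 <- (0 + (lane - lane))    {0,1}
step 5: v0 <- max(max(v2, lane), (-8 + 12)) {2,3,4,5,6,7}
step 6: v3 <- (v2 - (v3 % 3))        {0,1,2,3,4,5,6,7}

Answer: 7 steps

v0: 6,6,19,19,19,19,19,19
v3: 0,-1,17,19,18,17,19,18
v2: 0,0,19,19,19,19,19,19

steps = 7; useful = 42; efficiency = 42/56 = 3/4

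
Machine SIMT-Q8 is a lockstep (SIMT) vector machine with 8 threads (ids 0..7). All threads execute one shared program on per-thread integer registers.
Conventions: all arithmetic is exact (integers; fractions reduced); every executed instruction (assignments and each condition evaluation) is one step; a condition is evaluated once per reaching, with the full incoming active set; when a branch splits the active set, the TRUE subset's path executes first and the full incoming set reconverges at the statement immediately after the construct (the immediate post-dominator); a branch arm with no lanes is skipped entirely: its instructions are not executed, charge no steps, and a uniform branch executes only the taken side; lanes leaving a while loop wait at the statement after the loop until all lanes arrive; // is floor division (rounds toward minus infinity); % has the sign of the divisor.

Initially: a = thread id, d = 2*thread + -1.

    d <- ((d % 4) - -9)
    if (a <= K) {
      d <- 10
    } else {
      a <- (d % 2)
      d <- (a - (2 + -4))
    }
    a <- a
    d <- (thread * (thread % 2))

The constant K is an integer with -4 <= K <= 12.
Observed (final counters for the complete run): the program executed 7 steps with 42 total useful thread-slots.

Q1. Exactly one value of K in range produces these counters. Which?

Answer: K = 5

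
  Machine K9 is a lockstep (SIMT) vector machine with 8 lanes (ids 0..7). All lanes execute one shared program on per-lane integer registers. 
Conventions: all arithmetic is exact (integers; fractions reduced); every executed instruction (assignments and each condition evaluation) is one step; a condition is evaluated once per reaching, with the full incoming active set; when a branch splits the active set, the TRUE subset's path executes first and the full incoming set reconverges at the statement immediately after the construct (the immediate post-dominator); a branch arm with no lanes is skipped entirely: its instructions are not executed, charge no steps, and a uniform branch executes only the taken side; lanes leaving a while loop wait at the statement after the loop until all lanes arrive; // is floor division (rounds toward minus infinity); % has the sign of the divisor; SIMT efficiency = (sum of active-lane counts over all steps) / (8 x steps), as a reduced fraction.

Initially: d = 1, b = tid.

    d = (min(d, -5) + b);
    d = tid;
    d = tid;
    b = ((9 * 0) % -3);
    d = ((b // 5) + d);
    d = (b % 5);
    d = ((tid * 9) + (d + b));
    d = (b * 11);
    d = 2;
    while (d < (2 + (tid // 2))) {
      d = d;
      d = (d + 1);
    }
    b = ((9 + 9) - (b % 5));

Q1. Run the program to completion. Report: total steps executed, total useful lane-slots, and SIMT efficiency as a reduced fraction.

Answer: 20 steps, 124 useful, 31/40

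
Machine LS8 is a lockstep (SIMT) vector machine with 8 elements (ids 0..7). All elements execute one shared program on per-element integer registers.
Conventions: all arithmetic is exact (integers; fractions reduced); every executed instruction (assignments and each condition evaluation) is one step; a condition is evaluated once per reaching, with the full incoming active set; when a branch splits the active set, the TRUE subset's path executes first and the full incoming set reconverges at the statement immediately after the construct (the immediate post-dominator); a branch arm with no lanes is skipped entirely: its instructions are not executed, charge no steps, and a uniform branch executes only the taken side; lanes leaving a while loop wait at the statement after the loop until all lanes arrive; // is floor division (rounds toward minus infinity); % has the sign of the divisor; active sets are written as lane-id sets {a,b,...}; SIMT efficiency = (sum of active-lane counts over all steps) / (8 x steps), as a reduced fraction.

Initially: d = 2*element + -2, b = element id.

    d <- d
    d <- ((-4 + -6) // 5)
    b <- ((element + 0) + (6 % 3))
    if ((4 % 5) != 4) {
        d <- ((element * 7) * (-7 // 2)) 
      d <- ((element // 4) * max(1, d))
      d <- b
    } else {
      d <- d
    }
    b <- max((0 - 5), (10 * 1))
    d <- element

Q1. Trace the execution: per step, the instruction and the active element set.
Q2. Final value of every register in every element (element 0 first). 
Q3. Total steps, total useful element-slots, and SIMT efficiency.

step 0: d <- d                       {0,1,2,3,4,5,6,7}
step 1: d <- ((-4 + -6) // 5)        {0,1,2,3,4,5,6,7}
step 2: b <- ((element + 0) + (6 % 3)) {0,1,2,3,4,5,6,7}
step 3: eval ((4 % 5) != 4)          {0,1,2,3,4,5,6,7}
step 4: d <- d                       {0,1,2,3,4,5,6,7}
step 5: b <- max((0 - 5), (10 * 1))  {0,1,2,3,4,5,6,7}
step 6: d <- element                 {0,1,2,3,4,5,6,7}

Answer: 7 steps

d: 0,1,2,3,4,5,6,7
b: 10,10,10,10,10,10,10,10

steps = 7; useful = 56; efficiency = 56/56 = 1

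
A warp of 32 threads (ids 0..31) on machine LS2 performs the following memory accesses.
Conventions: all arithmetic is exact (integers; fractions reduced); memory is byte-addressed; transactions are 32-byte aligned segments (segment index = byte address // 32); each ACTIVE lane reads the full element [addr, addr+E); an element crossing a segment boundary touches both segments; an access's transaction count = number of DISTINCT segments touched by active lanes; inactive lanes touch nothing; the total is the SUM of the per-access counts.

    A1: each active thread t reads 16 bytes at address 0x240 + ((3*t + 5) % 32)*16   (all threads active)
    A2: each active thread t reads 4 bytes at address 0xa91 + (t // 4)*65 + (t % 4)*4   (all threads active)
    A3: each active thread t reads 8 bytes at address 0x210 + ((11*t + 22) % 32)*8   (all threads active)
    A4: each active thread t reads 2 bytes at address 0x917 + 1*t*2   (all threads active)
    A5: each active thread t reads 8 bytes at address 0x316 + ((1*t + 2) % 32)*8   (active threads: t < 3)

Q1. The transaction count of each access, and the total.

A1: 16 transactions
A2: 16 transactions
A3: 9 transactions
A4: 3 transactions
A5: 1 transaction

Answer: 16,16,9,3,1; total 45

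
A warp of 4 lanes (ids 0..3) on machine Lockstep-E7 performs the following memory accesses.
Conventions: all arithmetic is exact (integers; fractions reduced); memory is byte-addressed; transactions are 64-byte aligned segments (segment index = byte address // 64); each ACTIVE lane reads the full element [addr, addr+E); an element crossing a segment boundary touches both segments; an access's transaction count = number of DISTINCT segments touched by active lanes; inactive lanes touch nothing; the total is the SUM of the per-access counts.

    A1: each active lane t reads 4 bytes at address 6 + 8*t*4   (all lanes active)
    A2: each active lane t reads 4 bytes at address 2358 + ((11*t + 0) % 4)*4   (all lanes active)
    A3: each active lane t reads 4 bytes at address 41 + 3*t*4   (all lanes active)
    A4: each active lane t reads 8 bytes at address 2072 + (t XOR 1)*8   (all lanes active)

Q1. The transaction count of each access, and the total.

A1: 2 transactions
A2: 2 transactions
A3: 2 transactions
A4: 1 transaction

Answer: 2,2,2,1; total 7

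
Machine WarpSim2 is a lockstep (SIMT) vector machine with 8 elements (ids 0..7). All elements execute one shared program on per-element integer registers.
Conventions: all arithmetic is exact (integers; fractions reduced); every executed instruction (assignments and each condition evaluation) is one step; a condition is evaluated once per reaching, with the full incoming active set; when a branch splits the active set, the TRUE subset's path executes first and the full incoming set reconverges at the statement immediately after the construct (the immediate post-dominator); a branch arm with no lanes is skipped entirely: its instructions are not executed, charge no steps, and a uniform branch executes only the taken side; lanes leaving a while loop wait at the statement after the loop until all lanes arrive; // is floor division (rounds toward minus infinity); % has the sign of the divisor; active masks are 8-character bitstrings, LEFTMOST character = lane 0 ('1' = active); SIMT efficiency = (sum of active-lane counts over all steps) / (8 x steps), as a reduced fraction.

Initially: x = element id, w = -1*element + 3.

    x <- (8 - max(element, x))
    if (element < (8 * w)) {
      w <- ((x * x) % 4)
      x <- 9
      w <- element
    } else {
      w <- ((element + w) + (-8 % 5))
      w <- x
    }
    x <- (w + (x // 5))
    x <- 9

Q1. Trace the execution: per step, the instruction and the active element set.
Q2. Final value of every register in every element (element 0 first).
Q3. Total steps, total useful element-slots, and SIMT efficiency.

step 0: x <- (8 - max(element, x))   11111111
step 1: eval (element < (8 * w))     11111111
step 2: w <- ((x * x) % 4)           11100000
step 3: x <- 9                       11100000
step 4: w <- element                 11100000
step 5: w <- ((element + w) + (-8 % 5)) 00011111
step 6: w <- x                       00011111
step 7: x <- (w + (x // 5))          11111111
step 8: x <- 9                       11111111

Answer: 9 steps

x: 9,9,9,9,9,9,9,9
w: 0,1,2,5,4,3,2,1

steps = 9; useful = 51; efficiency = 51/72 = 17/24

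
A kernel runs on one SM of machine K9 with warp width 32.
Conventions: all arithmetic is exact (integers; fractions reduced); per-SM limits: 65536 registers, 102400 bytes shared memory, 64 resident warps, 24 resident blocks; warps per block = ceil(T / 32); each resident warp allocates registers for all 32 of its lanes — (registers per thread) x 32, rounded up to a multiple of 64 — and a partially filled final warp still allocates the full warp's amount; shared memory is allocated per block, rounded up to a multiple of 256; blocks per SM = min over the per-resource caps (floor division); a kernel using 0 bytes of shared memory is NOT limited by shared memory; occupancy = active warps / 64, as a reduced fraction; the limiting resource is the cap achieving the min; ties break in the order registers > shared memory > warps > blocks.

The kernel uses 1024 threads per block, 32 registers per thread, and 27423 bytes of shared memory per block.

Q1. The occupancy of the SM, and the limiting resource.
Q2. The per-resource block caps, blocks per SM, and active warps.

Answer: occupancy 1, limited by registers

registers: 2 blocks
shared memory: 3 blocks
warps: 2 blocks
blocks: 24 blocks

Answer: 2 blocks, 64 active warps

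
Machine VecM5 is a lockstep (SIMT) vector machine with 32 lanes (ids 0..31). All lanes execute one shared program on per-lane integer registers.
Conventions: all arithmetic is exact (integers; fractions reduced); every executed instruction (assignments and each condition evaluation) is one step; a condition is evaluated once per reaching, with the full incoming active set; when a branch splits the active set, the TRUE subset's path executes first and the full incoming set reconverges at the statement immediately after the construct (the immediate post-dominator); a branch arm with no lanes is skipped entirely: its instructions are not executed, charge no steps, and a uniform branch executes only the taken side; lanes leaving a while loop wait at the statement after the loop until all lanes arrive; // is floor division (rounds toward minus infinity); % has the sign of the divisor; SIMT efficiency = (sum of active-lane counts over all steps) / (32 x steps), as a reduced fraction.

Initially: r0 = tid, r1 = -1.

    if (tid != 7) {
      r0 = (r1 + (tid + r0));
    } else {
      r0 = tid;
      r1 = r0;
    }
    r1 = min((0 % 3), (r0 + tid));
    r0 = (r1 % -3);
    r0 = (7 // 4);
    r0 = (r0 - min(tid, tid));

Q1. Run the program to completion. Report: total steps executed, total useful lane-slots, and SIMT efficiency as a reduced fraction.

Answer: 8 steps, 193 useful, 193/256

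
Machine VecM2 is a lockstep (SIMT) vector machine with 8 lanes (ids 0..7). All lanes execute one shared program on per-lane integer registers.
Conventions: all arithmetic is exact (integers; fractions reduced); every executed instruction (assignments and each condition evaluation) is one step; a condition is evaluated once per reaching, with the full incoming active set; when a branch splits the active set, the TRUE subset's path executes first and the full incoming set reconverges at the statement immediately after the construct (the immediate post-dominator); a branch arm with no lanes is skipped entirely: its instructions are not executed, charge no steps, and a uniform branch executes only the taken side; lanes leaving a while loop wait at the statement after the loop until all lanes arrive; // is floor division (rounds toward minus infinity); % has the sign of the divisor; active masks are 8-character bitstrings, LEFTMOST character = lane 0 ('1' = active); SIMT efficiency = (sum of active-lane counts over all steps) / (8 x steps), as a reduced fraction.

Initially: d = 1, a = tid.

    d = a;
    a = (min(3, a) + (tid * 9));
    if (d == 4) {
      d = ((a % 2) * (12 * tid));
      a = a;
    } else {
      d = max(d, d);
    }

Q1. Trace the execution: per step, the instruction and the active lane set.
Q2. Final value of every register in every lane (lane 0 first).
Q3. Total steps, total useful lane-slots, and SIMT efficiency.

step 0: d <- a                       11111111
step 1: a <- (min(3, a) + (tid * 9)) 11111111
step 2: eval (d == 4)                11111111
step 3: d <- ((a % 2) * (12 * tid))  00001000
step 4: a <- a                       00001000
step 5: d <- max(d, d)               11110111

Answer: 6 steps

d: 0,1,2,3,48,5,6,7
a: 0,10,20,30,39,48,57,66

steps = 6; useful = 33; efficiency = 33/48 = 11/16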